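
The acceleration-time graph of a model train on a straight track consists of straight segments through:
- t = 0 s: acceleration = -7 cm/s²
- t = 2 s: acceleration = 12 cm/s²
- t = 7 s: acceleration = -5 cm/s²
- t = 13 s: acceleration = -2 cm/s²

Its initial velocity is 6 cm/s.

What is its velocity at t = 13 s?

7.5 cm/s

Δv equals the area under the a-t graph; then v = v₀ + Δv.
0–2 s: ½(-7 + 12)(2) = 5 cm/s
2–7 s: ½(12 + -5)(5) = 17.5 cm/s
7–13 s: ½(-5 + -2)(6) = -21 cm/s
Δv = 1.5 cm/s, so v(13) = 6 + (1.5) = 7.5 cm/s.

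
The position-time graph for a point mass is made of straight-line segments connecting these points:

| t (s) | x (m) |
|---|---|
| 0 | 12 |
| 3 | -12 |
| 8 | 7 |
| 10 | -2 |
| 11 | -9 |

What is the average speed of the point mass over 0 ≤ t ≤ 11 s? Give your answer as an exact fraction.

Average speed = (total path length)/(elapsed time); on a piecewise-linear x-t graph the path length is Σ|Δx|.
0–3 s: |Δx| = |-12 − 12| = 24 m
3–8 s: |Δx| = |7 − -12| = 19 m
8–10 s: |Δx| = |-2 − 7| = 9 m
10–11 s: |Δx| = |-9 − -2| = 7 m
Total path = 59 m; average speed = 59/11 = 59/11 m/s.

59/11 m/s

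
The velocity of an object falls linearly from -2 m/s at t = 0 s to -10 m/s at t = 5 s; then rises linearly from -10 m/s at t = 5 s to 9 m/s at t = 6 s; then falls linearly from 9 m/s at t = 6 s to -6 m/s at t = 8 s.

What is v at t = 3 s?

On 0–5 s the graph is linear from -2 to -10 m/s: v(3) = -2 + (-10 − -2)·(3 − 0)/(5 − 0) = -6.8 m/s.

-6.8 m/s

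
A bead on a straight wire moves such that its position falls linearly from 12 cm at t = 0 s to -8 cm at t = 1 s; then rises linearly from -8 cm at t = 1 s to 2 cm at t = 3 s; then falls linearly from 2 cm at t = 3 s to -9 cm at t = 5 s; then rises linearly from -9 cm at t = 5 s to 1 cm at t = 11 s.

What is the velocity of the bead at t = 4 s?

Velocity is the slope of the x-t graph on 3–5 s: (-9 − 2)/(5 − 3) = -5.5 cm/s.

-5.5 cm/s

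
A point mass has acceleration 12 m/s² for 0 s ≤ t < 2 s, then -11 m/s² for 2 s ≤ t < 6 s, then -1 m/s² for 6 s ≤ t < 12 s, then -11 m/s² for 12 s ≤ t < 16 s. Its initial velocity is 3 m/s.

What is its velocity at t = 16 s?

-67 m/s

Δv equals the area under the a-t graph; then v = v₀ + Δv.
0–2 s: 12 × 2 = 24 m/s
2–6 s: -11 × 4 = -44 m/s
6–12 s: -1 × 6 = -6 m/s
12–16 s: -11 × 4 = -44 m/s
Δv = -70 m/s, so v(16) = 3 + (-70) = -67 m/s.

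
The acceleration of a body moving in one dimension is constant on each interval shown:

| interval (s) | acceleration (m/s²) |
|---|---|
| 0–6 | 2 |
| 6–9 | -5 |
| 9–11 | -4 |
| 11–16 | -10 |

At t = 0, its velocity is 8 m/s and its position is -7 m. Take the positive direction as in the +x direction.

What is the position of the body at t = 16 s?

On each constant-a segment, Δv = aΔt and Δx = v₀Δt + ½aΔt²; chain segment to segment.
0–6 s: v starts 8 m/s; Δx = 8·6 + ½·2·6² = 84 m; v ends 20 m/s.
6–9 s: v starts 20 m/s; Δx = 20·3 + ½·-5·3² = 37.5 m; v ends 5 m/s.
9–11 s: v starts 5 m/s; Δx = 5·2 + ½·-4·2² = 2 m; v ends -3 m/s.
11–16 s: v starts -3 m/s; Δx = -3·5 + ½·-10·5² = -140 m; v ends -53 m/s.
x(16) = -7 + Σ Δx = -23.5 m.

-23.5 m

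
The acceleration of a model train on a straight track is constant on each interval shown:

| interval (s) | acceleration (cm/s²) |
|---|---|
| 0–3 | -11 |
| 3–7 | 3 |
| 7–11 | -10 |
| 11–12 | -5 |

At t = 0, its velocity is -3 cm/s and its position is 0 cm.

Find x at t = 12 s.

-421 cm

On each constant-a segment, Δv = aΔt and Δx = v₀Δt + ½aΔt²; chain segment to segment.
0–3 s: v starts -3 cm/s; Δx = -3·3 + ½·-11·3² = -58.5 cm; v ends -36 cm/s.
3–7 s: v starts -36 cm/s; Δx = -36·4 + ½·3·4² = -120 cm; v ends -24 cm/s.
7–11 s: v starts -24 cm/s; Δx = -24·4 + ½·-10·4² = -176 cm; v ends -64 cm/s.
11–12 s: v starts -64 cm/s; Δx = -64·1 + ½·-5·1² = -66.5 cm; v ends -69 cm/s.
x(12) = 0 + Σ Δx = -421 cm.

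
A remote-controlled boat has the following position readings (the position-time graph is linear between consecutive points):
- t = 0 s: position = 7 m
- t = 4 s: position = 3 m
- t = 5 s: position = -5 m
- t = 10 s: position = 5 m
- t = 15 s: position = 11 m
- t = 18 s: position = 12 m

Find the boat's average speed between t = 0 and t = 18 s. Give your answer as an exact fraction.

Average speed = (total path length)/(elapsed time); on a piecewise-linear x-t graph the path length is Σ|Δx|.
0–4 s: |Δx| = |3 − 7| = 4 m
4–5 s: |Δx| = |-5 − 3| = 8 m
5–10 s: |Δx| = |5 − -5| = 10 m
10–15 s: |Δx| = |11 − 5| = 6 m
15–18 s: |Δx| = |12 − 11| = 1 m
Total path = 29 m; average speed = 29/18 = 29/18 m/s.

29/18 m/s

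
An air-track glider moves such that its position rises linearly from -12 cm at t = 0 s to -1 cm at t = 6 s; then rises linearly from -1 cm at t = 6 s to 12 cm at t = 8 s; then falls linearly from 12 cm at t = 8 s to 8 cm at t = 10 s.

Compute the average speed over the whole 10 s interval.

2.8 cm/s

Average speed = (total path length)/(elapsed time); on a piecewise-linear x-t graph the path length is Σ|Δx|.
0–6 s: |Δx| = |-1 − -12| = 11 cm
6–8 s: |Δx| = |12 − -1| = 13 cm
8–10 s: |Δx| = |8 − 12| = 4 cm
Total path = 28 cm; average speed = 28/10 = 2.8 cm/s.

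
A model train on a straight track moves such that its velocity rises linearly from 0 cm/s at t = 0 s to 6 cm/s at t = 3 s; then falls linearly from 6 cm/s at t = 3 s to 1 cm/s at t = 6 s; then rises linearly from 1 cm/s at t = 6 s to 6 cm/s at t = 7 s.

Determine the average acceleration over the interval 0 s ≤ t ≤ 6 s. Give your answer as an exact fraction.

1/6 cm/s²

Average acceleration = Δv/Δt = (1 − 0)/(6 − 0) = 1/6 cm/s².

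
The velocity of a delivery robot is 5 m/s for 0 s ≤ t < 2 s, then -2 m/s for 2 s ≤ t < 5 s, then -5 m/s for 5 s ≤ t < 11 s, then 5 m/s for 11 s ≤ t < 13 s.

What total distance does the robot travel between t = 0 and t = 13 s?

56 m

Total distance travelled is ∫|v| dt — sum the magnitudes of each area piece.
0–2 s: |5| × 2 = 10 m
2–5 s: |-2| × 3 = 6 m
5–11 s: |-5| × 6 = 30 m
11–13 s: |5| × 2 = 10 m
Total distance = 56 m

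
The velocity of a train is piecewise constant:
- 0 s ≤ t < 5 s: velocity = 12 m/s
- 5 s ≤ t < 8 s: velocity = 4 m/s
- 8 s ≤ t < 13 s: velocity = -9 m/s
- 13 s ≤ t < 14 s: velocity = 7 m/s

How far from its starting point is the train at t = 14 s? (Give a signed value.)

34 m

Displacement is the signed area under the v-t curve.
0–5 s: 12 × 5 = 60 m
5–8 s: 4 × 3 = 12 m
8–13 s: -9 × 5 = -45 m
13–14 s: 7 × 1 = 7 m
Net displacement = 34 m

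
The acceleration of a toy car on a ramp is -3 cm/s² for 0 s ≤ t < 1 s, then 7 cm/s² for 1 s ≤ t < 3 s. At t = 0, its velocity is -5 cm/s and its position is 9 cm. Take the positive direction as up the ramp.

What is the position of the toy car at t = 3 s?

0.5 cm

On each constant-a segment, Δv = aΔt and Δx = v₀Δt + ½aΔt²; chain segment to segment.
0–1 s: v starts -5 cm/s; Δx = -5·1 + ½·-3·1² = -6.5 cm; v ends -8 cm/s.
1–3 s: v starts -8 cm/s; Δx = -8·2 + ½·7·2² = -2 cm; v ends 6 cm/s.
x(3) = 9 + Σ Δx = 0.5 cm.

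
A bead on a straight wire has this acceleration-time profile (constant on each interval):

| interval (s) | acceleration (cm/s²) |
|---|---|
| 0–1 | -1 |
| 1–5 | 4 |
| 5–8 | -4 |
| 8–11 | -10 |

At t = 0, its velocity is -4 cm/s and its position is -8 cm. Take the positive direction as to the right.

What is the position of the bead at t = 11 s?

-33.5 cm

On each constant-a segment, Δv = aΔt and Δx = v₀Δt + ½aΔt²; chain segment to segment.
0–1 s: v starts -4 cm/s; Δx = -4·1 + ½·-1·1² = -4.5 cm; v ends -5 cm/s.
1–5 s: v starts -5 cm/s; Δx = -5·4 + ½·4·4² = 12 cm; v ends 11 cm/s.
5–8 s: v starts 11 cm/s; Δx = 11·3 + ½·-4·3² = 15 cm; v ends -1 cm/s.
8–11 s: v starts -1 cm/s; Δx = -1·3 + ½·-10·3² = -48 cm; v ends -31 cm/s.
x(11) = -8 + Σ Δx = -33.5 cm.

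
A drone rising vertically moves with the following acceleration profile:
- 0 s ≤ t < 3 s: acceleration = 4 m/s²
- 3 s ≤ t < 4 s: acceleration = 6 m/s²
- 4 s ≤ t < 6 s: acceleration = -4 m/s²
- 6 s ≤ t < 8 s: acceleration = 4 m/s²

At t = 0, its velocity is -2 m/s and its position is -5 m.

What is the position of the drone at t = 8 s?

On each constant-a segment, Δv = aΔt and Δx = v₀Δt + ½aΔt²; chain segment to segment.
0–3 s: v starts -2 m/s; Δx = -2·3 + ½·4·3² = 12 m; v ends 10 m/s.
3–4 s: v starts 10 m/s; Δx = 10·1 + ½·6·1² = 13 m; v ends 16 m/s.
4–6 s: v starts 16 m/s; Δx = 16·2 + ½·-4·2² = 24 m; v ends 8 m/s.
6–8 s: v starts 8 m/s; Δx = 8·2 + ½·4·2² = 24 m; v ends 16 m/s.
x(8) = -5 + Σ Δx = 68 m.

68 m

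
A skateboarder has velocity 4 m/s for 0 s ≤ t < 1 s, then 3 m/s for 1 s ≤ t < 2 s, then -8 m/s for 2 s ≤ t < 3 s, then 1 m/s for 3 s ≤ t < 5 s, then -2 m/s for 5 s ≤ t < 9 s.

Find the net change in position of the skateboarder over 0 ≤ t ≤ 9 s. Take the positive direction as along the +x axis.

Net displacement equals the area under the velocity-time graph (areas below the axis count negative).
0–1 s: 4 × 1 = 4 m
1–2 s: 3 × 1 = 3 m
2–3 s: -8 × 1 = -8 m
3–5 s: 1 × 2 = 2 m
5–9 s: -2 × 4 = -8 m
Net displacement = -7 m

-7 m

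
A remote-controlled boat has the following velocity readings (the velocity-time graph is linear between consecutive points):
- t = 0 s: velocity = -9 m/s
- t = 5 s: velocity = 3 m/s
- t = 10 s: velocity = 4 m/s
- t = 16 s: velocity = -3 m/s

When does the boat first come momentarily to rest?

v changes sign on 0–5 s (from -9 to 3); the graph is linear there, so v = 0 at t = 0 + (9)·(5 − 0)/(3 − -9) = 3.75 s.

t = 3.75 s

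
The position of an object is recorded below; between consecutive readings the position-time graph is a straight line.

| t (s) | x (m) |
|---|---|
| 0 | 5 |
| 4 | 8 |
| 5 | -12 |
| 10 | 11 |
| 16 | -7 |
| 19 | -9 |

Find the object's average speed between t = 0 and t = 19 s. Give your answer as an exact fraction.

66/19 m/s

Average speed = (total path length)/(elapsed time); on a piecewise-linear x-t graph the path length is Σ|Δx|.
0–4 s: |Δx| = |8 − 5| = 3 m
4–5 s: |Δx| = |-12 − 8| = 20 m
5–10 s: |Δx| = |11 − -12| = 23 m
10–16 s: |Δx| = |-7 − 11| = 18 m
16–19 s: |Δx| = |-9 − -7| = 2 m
Total path = 66 m; average speed = 66/19 = 66/19 m/s.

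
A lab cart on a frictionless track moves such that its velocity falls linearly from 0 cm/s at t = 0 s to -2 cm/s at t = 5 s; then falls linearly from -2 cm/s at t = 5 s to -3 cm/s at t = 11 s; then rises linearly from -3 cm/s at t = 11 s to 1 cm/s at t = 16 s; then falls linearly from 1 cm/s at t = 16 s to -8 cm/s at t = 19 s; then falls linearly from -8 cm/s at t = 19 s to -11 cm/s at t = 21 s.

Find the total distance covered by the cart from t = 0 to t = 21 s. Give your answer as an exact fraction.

673/12 cm

Distance (not displacement) is the total path length: add the absolute areas under v-t.
0–5 s: |½(0 + -2)(5)| = 5 cm
5–11 s: |½(-2 + -3)(6)| = 15 cm
11–16 s: v = 0 at t = 14.75 s; triangle areas 5.625 + 0.625 = 6.25 cm
16–19 s: v = 0 at t = 49/3 s; triangle areas 1/6 + 32/3 = 65/6 cm
19–21 s: |½(-8 + -11)(2)| = 19 cm
Total distance = 673/12 cm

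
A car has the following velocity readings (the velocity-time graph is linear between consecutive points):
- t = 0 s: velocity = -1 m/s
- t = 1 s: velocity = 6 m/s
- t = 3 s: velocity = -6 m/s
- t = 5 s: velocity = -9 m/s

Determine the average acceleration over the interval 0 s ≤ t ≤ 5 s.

-1.6 m/s²

Average acceleration = Δv/Δt = (-9 − -1)/(5 − 0) = -1.6 m/s².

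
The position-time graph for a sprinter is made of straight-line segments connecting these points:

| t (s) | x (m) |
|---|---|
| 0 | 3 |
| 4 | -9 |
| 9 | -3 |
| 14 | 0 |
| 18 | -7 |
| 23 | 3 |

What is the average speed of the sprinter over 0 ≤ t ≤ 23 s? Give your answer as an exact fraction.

Average speed = (total path length)/(elapsed time); on a piecewise-linear x-t graph the path length is Σ|Δx|.
0–4 s: |Δx| = |-9 − 3| = 12 m
4–9 s: |Δx| = |-3 − -9| = 6 m
9–14 s: |Δx| = |0 − -3| = 3 m
14–18 s: |Δx| = |-7 − 0| = 7 m
18–23 s: |Δx| = |3 − -7| = 10 m
Total path = 38 m; average speed = 38/23 = 38/23 m/s.

38/23 m/s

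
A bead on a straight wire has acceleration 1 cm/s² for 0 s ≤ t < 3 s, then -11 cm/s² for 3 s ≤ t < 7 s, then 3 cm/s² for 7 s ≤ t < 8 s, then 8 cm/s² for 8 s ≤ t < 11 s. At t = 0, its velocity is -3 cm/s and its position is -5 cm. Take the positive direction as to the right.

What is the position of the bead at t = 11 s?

On each constant-a segment, Δv = aΔt and Δx = v₀Δt + ½aΔt²; chain segment to segment.
0–3 s: v starts -3 cm/s; Δx = -3·3 + ½·1·3² = -4.5 cm; v ends 0 cm/s.
3–7 s: v starts 0 cm/s; Δx = 0·4 + ½·-11·4² = -88 cm; v ends -44 cm/s.
7–8 s: v starts -44 cm/s; Δx = -44·1 + ½·3·1² = -42.5 cm; v ends -41 cm/s.
8–11 s: v starts -41 cm/s; Δx = -41·3 + ½·8·3² = -87 cm; v ends -17 cm/s.
x(11) = -5 + Σ Δx = -227 cm.

-227 cm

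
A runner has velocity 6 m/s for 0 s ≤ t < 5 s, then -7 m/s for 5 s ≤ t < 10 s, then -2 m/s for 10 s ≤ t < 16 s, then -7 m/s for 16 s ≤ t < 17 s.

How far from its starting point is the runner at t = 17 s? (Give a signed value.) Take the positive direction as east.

Net displacement equals the area under the velocity-time graph (areas below the axis count negative).
0–5 s: 6 × 5 = 30 m
5–10 s: -7 × 5 = -35 m
10–16 s: -2 × 6 = -12 m
16–17 s: -7 × 1 = -7 m
Net displacement = -24 m

-24 m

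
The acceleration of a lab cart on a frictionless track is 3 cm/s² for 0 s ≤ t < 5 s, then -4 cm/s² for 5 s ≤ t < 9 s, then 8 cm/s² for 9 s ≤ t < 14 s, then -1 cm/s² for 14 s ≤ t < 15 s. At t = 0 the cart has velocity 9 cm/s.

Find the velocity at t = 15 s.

Δv equals the area under the a-t graph; then v = v₀ + Δv.
0–5 s: 3 × 5 = 15 cm/s
5–9 s: -4 × 4 = -16 cm/s
9–14 s: 8 × 5 = 40 cm/s
14–15 s: -1 × 1 = -1 cm/s
Δv = 38 cm/s, so v(15) = 9 + (38) = 47 cm/s.

47 cm/s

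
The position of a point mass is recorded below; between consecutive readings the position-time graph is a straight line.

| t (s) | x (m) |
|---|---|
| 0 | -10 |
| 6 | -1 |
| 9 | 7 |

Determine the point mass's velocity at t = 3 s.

Velocity is the slope of the x-t graph on 0–6 s: (-1 − -10)/(6 − 0) = 1.5 m/s.

1.5 m/s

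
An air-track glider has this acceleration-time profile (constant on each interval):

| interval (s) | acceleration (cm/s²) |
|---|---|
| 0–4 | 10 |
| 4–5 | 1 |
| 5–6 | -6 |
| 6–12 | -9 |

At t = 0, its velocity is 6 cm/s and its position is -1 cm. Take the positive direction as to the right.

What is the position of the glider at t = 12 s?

277.5 cm

On each constant-a segment, Δv = aΔt and Δx = v₀Δt + ½aΔt²; chain segment to segment.
0–4 s: v starts 6 cm/s; Δx = 6·4 + ½·10·4² = 104 cm; v ends 46 cm/s.
4–5 s: v starts 46 cm/s; Δx = 46·1 + ½·1·1² = 46.5 cm; v ends 47 cm/s.
5–6 s: v starts 47 cm/s; Δx = 47·1 + ½·-6·1² = 44 cm; v ends 41 cm/s.
6–12 s: v starts 41 cm/s; Δx = 41·6 + ½·-9·6² = 84 cm; v ends -13 cm/s.
x(12) = -1 + Σ Δx = 277.5 cm.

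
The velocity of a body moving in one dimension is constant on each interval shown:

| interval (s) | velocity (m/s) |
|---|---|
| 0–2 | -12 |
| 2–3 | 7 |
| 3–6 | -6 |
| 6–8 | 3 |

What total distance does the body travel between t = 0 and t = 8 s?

55 m

Distance (not displacement) is the total path length: add the absolute areas under v-t.
0–2 s: |-12| × 2 = 24 m
2–3 s: |7| × 1 = 7 m
3–6 s: |-6| × 3 = 18 m
6–8 s: |3| × 2 = 6 m
Total distance = 55 m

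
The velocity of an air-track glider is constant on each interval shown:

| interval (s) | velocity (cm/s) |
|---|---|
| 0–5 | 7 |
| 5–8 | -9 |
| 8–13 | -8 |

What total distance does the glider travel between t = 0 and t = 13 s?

Total distance travelled is ∫|v| dt — sum the magnitudes of each area piece.
0–5 s: |7| × 5 = 35 cm
5–8 s: |-9| × 3 = 27 cm
8–13 s: |-8| × 5 = 40 cm
Total distance = 102 cm

102 cm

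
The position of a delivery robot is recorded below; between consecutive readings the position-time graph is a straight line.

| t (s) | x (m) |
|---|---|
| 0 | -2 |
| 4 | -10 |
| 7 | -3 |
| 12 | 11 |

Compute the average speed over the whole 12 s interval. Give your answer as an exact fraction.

29/12 m/s

Average speed = (total path length)/(elapsed time); on a piecewise-linear x-t graph the path length is Σ|Δx|.
0–4 s: |Δx| = |-10 − -2| = 8 m
4–7 s: |Δx| = |-3 − -10| = 7 m
7–12 s: |Δx| = |11 − -3| = 14 m
Total path = 29 m; average speed = 29/12 = 29/12 m/s.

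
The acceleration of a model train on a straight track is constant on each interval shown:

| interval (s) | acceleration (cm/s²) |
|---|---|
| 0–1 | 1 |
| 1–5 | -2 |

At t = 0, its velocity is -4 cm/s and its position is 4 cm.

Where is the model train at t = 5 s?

-27.5 cm

On each constant-a segment, Δv = aΔt and Δx = v₀Δt + ½aΔt²; chain segment to segment.
0–1 s: v starts -4 cm/s; Δx = -4·1 + ½·1·1² = -3.5 cm; v ends -3 cm/s.
1–5 s: v starts -3 cm/s; Δx = -3·4 + ½·-2·4² = -28 cm; v ends -11 cm/s.
x(5) = 4 + Σ Δx = -27.5 cm.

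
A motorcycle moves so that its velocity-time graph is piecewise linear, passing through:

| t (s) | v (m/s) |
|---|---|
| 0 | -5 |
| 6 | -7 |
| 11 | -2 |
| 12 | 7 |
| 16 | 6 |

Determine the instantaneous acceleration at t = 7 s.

1 m/s²

Acceleration is the slope of the v-t graph on 6–11 s: (-2 − -7)/(11 − 6) = 1 m/s².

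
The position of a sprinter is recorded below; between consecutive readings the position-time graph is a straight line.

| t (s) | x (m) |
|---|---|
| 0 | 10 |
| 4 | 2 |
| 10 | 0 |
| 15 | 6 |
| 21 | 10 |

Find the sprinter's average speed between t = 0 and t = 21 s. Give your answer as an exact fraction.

20/21 m/s

Average speed = (total path length)/(elapsed time); on a piecewise-linear x-t graph the path length is Σ|Δx|.
0–4 s: |Δx| = |2 − 10| = 8 m
4–10 s: |Δx| = |0 − 2| = 2 m
10–15 s: |Δx| = |6 − 0| = 6 m
15–21 s: |Δx| = |10 − 6| = 4 m
Total path = 20 m; average speed = 20/21 = 20/21 m/s.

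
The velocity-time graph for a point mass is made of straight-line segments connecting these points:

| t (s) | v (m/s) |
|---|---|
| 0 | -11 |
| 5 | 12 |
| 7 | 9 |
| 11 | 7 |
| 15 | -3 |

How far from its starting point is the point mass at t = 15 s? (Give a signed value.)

63.5 m

Net displacement equals the area under the velocity-time graph (areas below the axis count negative).
0–5 s: ½(-11 + 12)(5) = 2.5 m
5–7 s: ½(12 + 9)(2) = 21 m
7–11 s: ½(9 + 7)(4) = 32 m
11–15 s: ½(7 + -3)(4) = 8 m
Net displacement = 63.5 m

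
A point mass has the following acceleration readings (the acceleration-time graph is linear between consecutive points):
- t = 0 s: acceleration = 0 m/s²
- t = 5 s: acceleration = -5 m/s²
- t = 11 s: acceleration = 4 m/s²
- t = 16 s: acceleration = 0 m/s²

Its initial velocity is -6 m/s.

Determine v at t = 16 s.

-11.5 m/s

Δv equals the area under the a-t graph; then v = v₀ + Δv.
0–5 s: ½(0 + -5)(5) = -12.5 m/s
5–11 s: ½(-5 + 4)(6) = -3 m/s
11–16 s: ½(4 + 0)(5) = 10 m/s
Δv = -5.5 m/s, so v(16) = -6 + (-5.5) = -11.5 m/s.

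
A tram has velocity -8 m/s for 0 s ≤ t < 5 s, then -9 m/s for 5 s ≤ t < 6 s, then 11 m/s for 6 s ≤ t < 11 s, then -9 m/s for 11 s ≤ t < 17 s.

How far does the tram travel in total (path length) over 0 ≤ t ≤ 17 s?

Total distance travelled is ∫|v| dt — sum the magnitudes of each area piece.
0–5 s: |-8| × 5 = 40 m
5–6 s: |-9| × 1 = 9 m
6–11 s: |11| × 5 = 55 m
11–17 s: |-9| × 6 = 54 m
Total distance = 158 m

158 m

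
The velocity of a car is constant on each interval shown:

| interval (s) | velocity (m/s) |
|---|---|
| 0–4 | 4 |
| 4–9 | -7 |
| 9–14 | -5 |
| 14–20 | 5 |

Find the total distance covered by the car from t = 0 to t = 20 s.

Total distance travelled is ∫|v| dt — sum the magnitudes of each area piece.
0–4 s: |4| × 4 = 16 m
4–9 s: |-7| × 5 = 35 m
9–14 s: |-5| × 5 = 25 m
14–20 s: |5| × 6 = 30 m
Total distance = 106 m

106 m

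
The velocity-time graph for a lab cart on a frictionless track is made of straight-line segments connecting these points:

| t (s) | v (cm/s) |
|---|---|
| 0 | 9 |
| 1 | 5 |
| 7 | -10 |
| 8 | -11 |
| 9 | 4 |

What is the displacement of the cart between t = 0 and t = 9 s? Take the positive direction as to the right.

-22 cm

Net displacement equals the area under the velocity-time graph (areas below the axis count negative).
0–1 s: ½(9 + 5)(1) = 7 cm
1–7 s: ½(5 + -10)(6) = -15 cm
7–8 s: ½(-10 + -11)(1) = -10.5 cm
8–9 s: ½(-11 + 4)(1) = -3.5 cm
Net displacement = -22 cm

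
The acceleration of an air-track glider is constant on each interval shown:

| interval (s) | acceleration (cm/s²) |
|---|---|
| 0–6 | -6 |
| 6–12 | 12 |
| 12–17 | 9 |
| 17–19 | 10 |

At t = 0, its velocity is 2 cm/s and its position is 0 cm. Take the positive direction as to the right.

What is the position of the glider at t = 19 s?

404.5 cm

On each constant-a segment, Δv = aΔt and Δx = v₀Δt + ½aΔt²; chain segment to segment.
0–6 s: v starts 2 cm/s; Δx = 2·6 + ½·-6·6² = -96 cm; v ends -34 cm/s.
6–12 s: v starts -34 cm/s; Δx = -34·6 + ½·12·6² = 12 cm; v ends 38 cm/s.
12–17 s: v starts 38 cm/s; Δx = 38·5 + ½·9·5² = 302.5 cm; v ends 83 cm/s.
17–19 s: v starts 83 cm/s; Δx = 83·2 + ½·10·2² = 186 cm; v ends 103 cm/s.
x(19) = 0 + Σ Δx = 404.5 cm.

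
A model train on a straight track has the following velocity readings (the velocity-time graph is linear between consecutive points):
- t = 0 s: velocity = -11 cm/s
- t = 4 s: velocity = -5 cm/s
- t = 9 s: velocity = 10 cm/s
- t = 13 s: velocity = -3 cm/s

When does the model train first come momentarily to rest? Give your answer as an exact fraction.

t = 17/3 s

v changes sign on 4–9 s (from -5 to 10); the graph is linear there, so v = 0 at t = 4 + (5)·(9 − 4)/(10 − -5) = 17/3 s.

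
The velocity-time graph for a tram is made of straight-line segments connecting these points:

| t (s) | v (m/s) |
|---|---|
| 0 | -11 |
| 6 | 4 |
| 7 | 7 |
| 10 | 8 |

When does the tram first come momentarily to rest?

v changes sign on 0–6 s (from -11 to 4); the graph is linear there, so v = 0 at t = 0 + (11)·(6 − 0)/(4 − -11) = 4.4 s.

t = 4.4 s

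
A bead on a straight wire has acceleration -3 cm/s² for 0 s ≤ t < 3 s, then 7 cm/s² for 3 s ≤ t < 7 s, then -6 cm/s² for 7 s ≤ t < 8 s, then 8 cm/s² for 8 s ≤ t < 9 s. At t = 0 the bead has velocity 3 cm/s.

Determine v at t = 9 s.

Δv equals the area under the a-t graph; then v = v₀ + Δv.
0–3 s: -3 × 3 = -9 cm/s
3–7 s: 7 × 4 = 28 cm/s
7–8 s: -6 × 1 = -6 cm/s
8–9 s: 8 × 1 = 8 cm/s
Δv = 21 cm/s, so v(9) = 3 + (21) = 24 cm/s.

24 cm/s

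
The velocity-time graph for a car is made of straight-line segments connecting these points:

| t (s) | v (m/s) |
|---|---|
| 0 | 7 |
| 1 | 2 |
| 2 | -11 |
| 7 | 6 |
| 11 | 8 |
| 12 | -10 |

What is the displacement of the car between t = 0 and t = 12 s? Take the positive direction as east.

Displacement is the signed area under the v-t curve.
0–1 s: ½(7 + 2)(1) = 4.5 m
1–2 s: ½(2 + -11)(1) = -4.5 m
2–7 s: ½(-11 + 6)(5) = -12.5 m
7–11 s: ½(6 + 8)(4) = 28 m
11–12 s: ½(8 + -10)(1) = -1 m
Net displacement = 14.5 m

14.5 m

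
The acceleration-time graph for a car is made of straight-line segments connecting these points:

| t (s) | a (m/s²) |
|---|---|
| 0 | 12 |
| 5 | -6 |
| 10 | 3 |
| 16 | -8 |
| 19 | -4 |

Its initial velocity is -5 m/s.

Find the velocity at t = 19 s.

-30.5 m/s

Δv equals the area under the a-t graph; then v = v₀ + Δv.
0–5 s: ½(12 + -6)(5) = 15 m/s
5–10 s: ½(-6 + 3)(5) = -7.5 m/s
10–16 s: ½(3 + -8)(6) = -15 m/s
16–19 s: ½(-8 + -4)(3) = -18 m/s
Δv = -25.5 m/s, so v(19) = -5 + (-25.5) = -30.5 m/s.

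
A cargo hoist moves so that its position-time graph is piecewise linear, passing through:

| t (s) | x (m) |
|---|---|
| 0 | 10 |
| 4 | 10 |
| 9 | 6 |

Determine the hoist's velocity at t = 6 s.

Velocity is the slope of the x-t graph on 4–9 s: (6 − 10)/(9 − 4) = -0.8 m/s.

-0.8 m/s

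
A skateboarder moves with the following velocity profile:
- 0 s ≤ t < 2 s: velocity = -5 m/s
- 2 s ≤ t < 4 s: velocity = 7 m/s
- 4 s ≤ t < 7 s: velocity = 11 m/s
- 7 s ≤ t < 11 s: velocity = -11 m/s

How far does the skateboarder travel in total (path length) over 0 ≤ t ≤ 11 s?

101 m

Total distance travelled is ∫|v| dt — sum the magnitudes of each area piece.
0–2 s: |-5| × 2 = 10 m
2–4 s: |7| × 2 = 14 m
4–7 s: |11| × 3 = 33 m
7–11 s: |-11| × 4 = 44 m
Total distance = 101 m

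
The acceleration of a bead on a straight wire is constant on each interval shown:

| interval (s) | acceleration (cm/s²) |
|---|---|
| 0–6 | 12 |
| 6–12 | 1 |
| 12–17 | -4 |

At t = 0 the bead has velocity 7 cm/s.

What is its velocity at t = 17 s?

65 cm/s

Δv equals the area under the a-t graph; then v = v₀ + Δv.
0–6 s: 12 × 6 = 72 cm/s
6–12 s: 1 × 6 = 6 cm/s
12–17 s: -4 × 5 = -20 cm/s
Δv = 58 cm/s, so v(17) = 7 + (58) = 65 cm/s.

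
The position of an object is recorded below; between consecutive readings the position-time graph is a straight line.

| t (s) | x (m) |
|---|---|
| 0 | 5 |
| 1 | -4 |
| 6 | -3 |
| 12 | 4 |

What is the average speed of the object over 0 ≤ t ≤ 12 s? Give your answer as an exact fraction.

17/12 m/s

Average speed = (total path length)/(elapsed time); on a piecewise-linear x-t graph the path length is Σ|Δx|.
0–1 s: |Δx| = |-4 − 5| = 9 m
1–6 s: |Δx| = |-3 − -4| = 1 m
6–12 s: |Δx| = |4 − -3| = 7 m
Total path = 17 m; average speed = 17/12 = 17/12 m/s.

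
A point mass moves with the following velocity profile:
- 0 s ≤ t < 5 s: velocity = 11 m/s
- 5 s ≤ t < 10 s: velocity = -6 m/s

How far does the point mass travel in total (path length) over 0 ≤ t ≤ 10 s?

85 m

Total distance travelled is ∫|v| dt — sum the magnitudes of each area piece.
0–5 s: |11| × 5 = 55 m
5–10 s: |-6| × 5 = 30 m
Total distance = 85 m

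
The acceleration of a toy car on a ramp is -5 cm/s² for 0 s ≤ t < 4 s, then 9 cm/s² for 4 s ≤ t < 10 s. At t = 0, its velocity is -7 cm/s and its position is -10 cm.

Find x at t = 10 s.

-78 cm

On each constant-a segment, Δv = aΔt and Δx = v₀Δt + ½aΔt²; chain segment to segment.
0–4 s: v starts -7 cm/s; Δx = -7·4 + ½·-5·4² = -68 cm; v ends -27 cm/s.
4–10 s: v starts -27 cm/s; Δx = -27·6 + ½·9·6² = 0 cm; v ends 27 cm/s.
x(10) = -10 + Σ Δx = -78 cm.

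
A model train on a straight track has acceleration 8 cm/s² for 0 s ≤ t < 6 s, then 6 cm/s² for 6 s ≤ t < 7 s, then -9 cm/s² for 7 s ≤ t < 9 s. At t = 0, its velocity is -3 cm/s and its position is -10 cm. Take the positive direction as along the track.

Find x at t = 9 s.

On each constant-a segment, Δv = aΔt and Δx = v₀Δt + ½aΔt²; chain segment to segment.
0–6 s: v starts -3 cm/s; Δx = -3·6 + ½·8·6² = 126 cm; v ends 45 cm/s.
6–7 s: v starts 45 cm/s; Δx = 45·1 + ½·6·1² = 48 cm; v ends 51 cm/s.
7–9 s: v starts 51 cm/s; Δx = 51·2 + ½·-9·2² = 84 cm; v ends 33 cm/s.
x(9) = -10 + Σ Δx = 248 cm.

248 cm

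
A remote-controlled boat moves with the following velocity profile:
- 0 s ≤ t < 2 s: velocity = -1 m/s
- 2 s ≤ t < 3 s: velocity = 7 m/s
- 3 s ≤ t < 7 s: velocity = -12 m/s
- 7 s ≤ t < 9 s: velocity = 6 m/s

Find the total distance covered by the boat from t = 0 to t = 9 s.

69 m

Distance (not displacement) is the total path length: add the absolute areas under v-t.
0–2 s: |-1| × 2 = 2 m
2–3 s: |7| × 1 = 7 m
3–7 s: |-12| × 4 = 48 m
7–9 s: |6| × 2 = 12 m
Total distance = 69 m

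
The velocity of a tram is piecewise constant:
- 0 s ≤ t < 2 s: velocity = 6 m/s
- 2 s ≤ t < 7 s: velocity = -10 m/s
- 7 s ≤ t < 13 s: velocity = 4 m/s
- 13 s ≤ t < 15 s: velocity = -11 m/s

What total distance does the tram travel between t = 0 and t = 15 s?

108 m

Total distance travelled is ∫|v| dt — sum the magnitudes of each area piece.
0–2 s: |6| × 2 = 12 m
2–7 s: |-10| × 5 = 50 m
7–13 s: |4| × 6 = 24 m
13–15 s: |-11| × 2 = 22 m
Total distance = 108 m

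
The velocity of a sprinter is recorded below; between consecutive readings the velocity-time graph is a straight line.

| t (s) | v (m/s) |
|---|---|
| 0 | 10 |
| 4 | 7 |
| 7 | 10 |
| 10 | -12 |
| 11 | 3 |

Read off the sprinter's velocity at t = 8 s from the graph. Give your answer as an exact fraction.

8/3 m/s

On 7–10 s the graph is linear from 10 to -12 m/s: v(8) = 10 + (-12 − 10)·(8 − 7)/(10 − 7) = 8/3 m/s.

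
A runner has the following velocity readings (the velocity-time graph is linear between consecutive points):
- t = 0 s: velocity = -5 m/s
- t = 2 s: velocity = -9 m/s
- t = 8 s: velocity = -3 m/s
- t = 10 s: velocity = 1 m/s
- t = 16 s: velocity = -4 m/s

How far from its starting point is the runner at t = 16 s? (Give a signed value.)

Displacement is the signed area under the v-t curve.
0–2 s: ½(-5 + -9)(2) = -14 m
2–8 s: ½(-9 + -3)(6) = -36 m
8–10 s: ½(-3 + 1)(2) = -2 m
10–16 s: ½(1 + -4)(6) = -9 m
Net displacement = -61 m

-61 m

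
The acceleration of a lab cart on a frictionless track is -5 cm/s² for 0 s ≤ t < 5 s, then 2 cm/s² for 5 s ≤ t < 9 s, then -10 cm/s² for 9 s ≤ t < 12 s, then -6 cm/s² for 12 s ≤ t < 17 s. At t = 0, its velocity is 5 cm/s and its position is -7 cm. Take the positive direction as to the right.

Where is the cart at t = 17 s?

-474.5 cm

On each constant-a segment, Δv = aΔt and Δx = v₀Δt + ½aΔt²; chain segment to segment.
0–5 s: v starts 5 cm/s; Δx = 5·5 + ½·-5·5² = -37.5 cm; v ends -20 cm/s.
5–9 s: v starts -20 cm/s; Δx = -20·4 + ½·2·4² = -64 cm; v ends -12 cm/s.
9–12 s: v starts -12 cm/s; Δx = -12·3 + ½·-10·3² = -81 cm; v ends -42 cm/s.
12–17 s: v starts -42 cm/s; Δx = -42·5 + ½·-6·5² = -285 cm; v ends -72 cm/s.
x(17) = -7 + Σ Δx = -474.5 cm.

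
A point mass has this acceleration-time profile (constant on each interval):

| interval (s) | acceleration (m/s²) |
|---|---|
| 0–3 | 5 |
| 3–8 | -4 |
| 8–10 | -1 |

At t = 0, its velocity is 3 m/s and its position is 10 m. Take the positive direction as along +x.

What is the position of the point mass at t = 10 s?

On each constant-a segment, Δv = aΔt and Δx = v₀Δt + ½aΔt²; chain segment to segment.
0–3 s: v starts 3 m/s; Δx = 3·3 + ½·5·3² = 31.5 m; v ends 18 m/s.
3–8 s: v starts 18 m/s; Δx = 18·5 + ½·-4·5² = 40 m; v ends -2 m/s.
8–10 s: v starts -2 m/s; Δx = -2·2 + ½·-1·2² = -6 m; v ends -4 m/s.
x(10) = 10 + Σ Δx = 75.5 m.

75.5 m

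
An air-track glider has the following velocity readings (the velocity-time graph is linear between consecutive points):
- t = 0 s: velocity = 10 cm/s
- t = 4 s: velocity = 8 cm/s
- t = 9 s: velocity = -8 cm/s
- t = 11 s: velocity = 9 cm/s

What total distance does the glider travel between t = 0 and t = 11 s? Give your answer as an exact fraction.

Total distance travelled is ∫|v| dt — sum the magnitudes of each area piece.
0–4 s: |½(10 + 8)(4)| = 36 cm
4–9 s: v = 0 at t = 6.5 s; triangle areas 10 + 10 = 20 cm
9–11 s: v = 0 at t = 169/17 s; triangle areas 64/17 + 81/17 = 145/17 cm
Total distance = 1097/17 cm

1097/17 cm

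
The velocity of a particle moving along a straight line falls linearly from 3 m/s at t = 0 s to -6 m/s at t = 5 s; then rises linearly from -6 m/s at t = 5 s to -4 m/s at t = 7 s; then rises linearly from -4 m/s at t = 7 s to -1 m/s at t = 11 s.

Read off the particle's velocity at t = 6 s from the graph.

-5 m/s

On 5–7 s the graph is linear from -6 to -4 m/s: v(6) = -6 + (-4 − -6)·(6 − 5)/(7 − 5) = -5 m/s.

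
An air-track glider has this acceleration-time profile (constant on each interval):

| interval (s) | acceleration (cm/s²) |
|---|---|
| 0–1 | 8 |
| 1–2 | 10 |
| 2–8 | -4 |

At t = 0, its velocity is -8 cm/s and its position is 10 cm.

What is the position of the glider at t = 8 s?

-1 cm

On each constant-a segment, Δv = aΔt and Δx = v₀Δt + ½aΔt²; chain segment to segment.
0–1 s: v starts -8 cm/s; Δx = -8·1 + ½·8·1² = -4 cm; v ends 0 cm/s.
1–2 s: v starts 0 cm/s; Δx = 0·1 + ½·10·1² = 5 cm; v ends 10 cm/s.
2–8 s: v starts 10 cm/s; Δx = 10·6 + ½·-4·6² = -12 cm; v ends -14 cm/s.
x(8) = 10 + Σ Δx = -1 cm.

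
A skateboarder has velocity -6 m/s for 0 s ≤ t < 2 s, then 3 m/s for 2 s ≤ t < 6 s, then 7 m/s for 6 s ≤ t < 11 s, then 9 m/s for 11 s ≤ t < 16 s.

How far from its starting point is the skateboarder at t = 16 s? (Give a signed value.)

80 m

Displacement is the signed area under the v-t curve.
0–2 s: -6 × 2 = -12 m
2–6 s: 3 × 4 = 12 m
6–11 s: 7 × 5 = 35 m
11–16 s: 9 × 5 = 45 m
Net displacement = 80 m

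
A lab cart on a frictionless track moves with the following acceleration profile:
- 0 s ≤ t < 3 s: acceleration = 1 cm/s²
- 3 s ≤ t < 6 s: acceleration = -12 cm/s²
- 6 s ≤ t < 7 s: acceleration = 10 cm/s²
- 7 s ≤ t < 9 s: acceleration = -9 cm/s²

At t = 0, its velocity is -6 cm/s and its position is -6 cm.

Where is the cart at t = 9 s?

On each constant-a segment, Δv = aΔt and Δx = v₀Δt + ½aΔt²; chain segment to segment.
0–3 s: v starts -6 cm/s; Δx = -6·3 + ½·1·3² = -13.5 cm; v ends -3 cm/s.
3–6 s: v starts -3 cm/s; Δx = -3·3 + ½·-12·3² = -63 cm; v ends -39 cm/s.
6–7 s: v starts -39 cm/s; Δx = -39·1 + ½·10·1² = -34 cm; v ends -29 cm/s.
7–9 s: v starts -29 cm/s; Δx = -29·2 + ½·-9·2² = -76 cm; v ends -47 cm/s.
x(9) = -6 + Σ Δx = -192.5 cm.

-192.5 cm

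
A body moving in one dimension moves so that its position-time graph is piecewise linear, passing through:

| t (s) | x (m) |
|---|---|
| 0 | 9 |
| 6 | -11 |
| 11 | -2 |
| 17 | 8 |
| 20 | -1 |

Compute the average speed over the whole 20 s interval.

Average speed = (total path length)/(elapsed time); on a piecewise-linear x-t graph the path length is Σ|Δx|.
0–6 s: |Δx| = |-11 − 9| = 20 m
6–11 s: |Δx| = |-2 − -11| = 9 m
11–17 s: |Δx| = |8 − -2| = 10 m
17–20 s: |Δx| = |-1 − 8| = 9 m
Total path = 48 m; average speed = 48/20 = 2.4 m/s.

2.4 m/s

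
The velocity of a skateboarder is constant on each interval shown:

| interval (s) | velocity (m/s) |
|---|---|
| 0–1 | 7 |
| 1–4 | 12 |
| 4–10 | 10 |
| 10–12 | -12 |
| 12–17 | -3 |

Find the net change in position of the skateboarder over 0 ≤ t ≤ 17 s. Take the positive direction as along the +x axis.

64 m

Displacement is the signed area under the v-t curve.
0–1 s: 7 × 1 = 7 m
1–4 s: 12 × 3 = 36 m
4–10 s: 10 × 6 = 60 m
10–12 s: -12 × 2 = -24 m
12–17 s: -3 × 5 = -15 m
Net displacement = 64 m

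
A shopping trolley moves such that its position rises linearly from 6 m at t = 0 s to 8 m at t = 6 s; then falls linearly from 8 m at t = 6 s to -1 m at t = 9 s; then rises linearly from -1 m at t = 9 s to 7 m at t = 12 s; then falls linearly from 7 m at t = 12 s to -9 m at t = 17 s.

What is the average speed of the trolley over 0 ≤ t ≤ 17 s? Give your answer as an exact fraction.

Average speed = (total path length)/(elapsed time); on a piecewise-linear x-t graph the path length is Σ|Δx|.
0–6 s: |Δx| = |8 − 6| = 2 m
6–9 s: |Δx| = |-1 − 8| = 9 m
9–12 s: |Δx| = |7 − -1| = 8 m
12–17 s: |Δx| = |-9 − 7| = 16 m
Total path = 35 m; average speed = 35/17 = 35/17 m/s.

35/17 m/s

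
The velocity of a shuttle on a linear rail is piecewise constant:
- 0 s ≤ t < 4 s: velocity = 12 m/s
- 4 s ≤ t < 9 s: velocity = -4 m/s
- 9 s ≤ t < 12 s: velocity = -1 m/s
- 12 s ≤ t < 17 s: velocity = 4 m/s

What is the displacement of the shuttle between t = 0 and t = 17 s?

45 m

Displacement is the signed area under the v-t curve.
0–4 s: 12 × 4 = 48 m
4–9 s: -4 × 5 = -20 m
9–12 s: -1 × 3 = -3 m
12–17 s: 4 × 5 = 20 m
Net displacement = 45 m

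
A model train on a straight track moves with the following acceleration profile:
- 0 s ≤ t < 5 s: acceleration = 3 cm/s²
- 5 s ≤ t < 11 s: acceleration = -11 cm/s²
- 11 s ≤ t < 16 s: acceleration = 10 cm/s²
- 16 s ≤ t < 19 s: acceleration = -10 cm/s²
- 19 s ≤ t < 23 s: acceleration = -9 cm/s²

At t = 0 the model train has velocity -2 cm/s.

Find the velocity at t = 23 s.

-69 cm/s

Δv equals the area under the a-t graph; then v = v₀ + Δv.
0–5 s: 3 × 5 = 15 cm/s
5–11 s: -11 × 6 = -66 cm/s
11–16 s: 10 × 5 = 50 cm/s
16–19 s: -10 × 3 = -30 cm/s
19–23 s: -9 × 4 = -36 cm/s
Δv = -67 cm/s, so v(23) = -2 + (-67) = -69 cm/s.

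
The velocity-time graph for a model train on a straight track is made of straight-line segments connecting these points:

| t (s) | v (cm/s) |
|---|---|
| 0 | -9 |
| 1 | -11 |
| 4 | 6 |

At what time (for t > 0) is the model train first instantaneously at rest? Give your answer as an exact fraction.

v changes sign on 1–4 s (from -11 to 6); the graph is linear there, so v = 0 at t = 1 + (11)·(4 − 1)/(6 − -11) = 50/17 s.

t = 50/17 s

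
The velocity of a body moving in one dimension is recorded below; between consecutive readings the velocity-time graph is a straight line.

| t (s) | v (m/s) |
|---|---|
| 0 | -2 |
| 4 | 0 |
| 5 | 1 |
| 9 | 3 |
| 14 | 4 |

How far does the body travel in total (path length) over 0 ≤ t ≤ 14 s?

30 m

Distance (not displacement) is the total path length: add the absolute areas under v-t.
0–4 s: |½(-2 + 0)(4)| = 4 m
4–5 s: |½(0 + 1)(1)| = 0.5 m
5–9 s: |½(1 + 3)(4)| = 8 m
9–14 s: |½(3 + 4)(5)| = 17.5 m
Total distance = 30 m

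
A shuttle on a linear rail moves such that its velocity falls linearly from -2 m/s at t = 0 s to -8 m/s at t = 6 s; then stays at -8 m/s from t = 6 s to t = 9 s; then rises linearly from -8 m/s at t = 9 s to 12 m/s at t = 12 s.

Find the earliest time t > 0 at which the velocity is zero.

v changes sign on 9–12 s (from -8 to 12); the graph is linear there, so v = 0 at t = 9 + (8)·(12 − 9)/(12 − -8) = 10.2 s.

t = 10.2 s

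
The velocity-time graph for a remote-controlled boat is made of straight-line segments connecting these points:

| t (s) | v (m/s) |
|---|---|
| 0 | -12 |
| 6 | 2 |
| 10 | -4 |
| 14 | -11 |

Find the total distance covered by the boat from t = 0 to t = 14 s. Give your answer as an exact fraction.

Total distance travelled is ∫|v| dt — sum the magnitudes of each area piece.
0–6 s: v = 0 at t = 36/7 s; triangle areas 216/7 + 6/7 = 222/7 m
6–10 s: v = 0 at t = 22/3 s; triangle areas 4/3 + 16/3 = 20/3 m
10–14 s: |½(-4 + -11)(4)| = 30 m
Total distance = 1436/21 m

1436/21 m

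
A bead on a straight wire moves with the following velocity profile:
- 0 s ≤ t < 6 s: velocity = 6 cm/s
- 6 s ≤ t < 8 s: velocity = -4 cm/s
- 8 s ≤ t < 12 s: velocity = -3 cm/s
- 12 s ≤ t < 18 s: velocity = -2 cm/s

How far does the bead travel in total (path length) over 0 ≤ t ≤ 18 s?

Total distance travelled is ∫|v| dt — sum the magnitudes of each area piece.
0–6 s: |6| × 6 = 36 cm
6–8 s: |-4| × 2 = 8 cm
8–12 s: |-3| × 4 = 12 cm
12–18 s: |-2| × 6 = 12 cm
Total distance = 68 cm

68 cm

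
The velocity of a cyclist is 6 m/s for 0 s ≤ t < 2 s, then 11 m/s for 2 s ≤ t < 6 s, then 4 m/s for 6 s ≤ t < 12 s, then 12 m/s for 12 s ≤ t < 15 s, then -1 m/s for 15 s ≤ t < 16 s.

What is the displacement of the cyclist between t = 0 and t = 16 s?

Net displacement equals the area under the velocity-time graph (areas below the axis count negative).
0–2 s: 6 × 2 = 12 m
2–6 s: 11 × 4 = 44 m
6–12 s: 4 × 6 = 24 m
12–15 s: 12 × 3 = 36 m
15–16 s: -1 × 1 = -1 m
Net displacement = 115 m

115 m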